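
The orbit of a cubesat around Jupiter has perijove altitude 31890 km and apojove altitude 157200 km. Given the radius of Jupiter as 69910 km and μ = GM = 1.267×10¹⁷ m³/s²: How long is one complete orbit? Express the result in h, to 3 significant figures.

T ≈ 10.3 h

r_p = 69910 + 31890 = 101800 km = 1.0180×10⁸ m.
r_a = 69910 + 157200 = 227110 km = 2.2711×10⁸ m.
Semi-major axis a = (r_p + r_a)/2 = (1.0180×10⁵ + 2.2711×10⁵)/2 = 1.6446×10⁵ km = 1.645×10⁸ m.
By Kepler's third law T = 2π√(a³/μ) = 2π × 5.925×10³ = 3.723×10⁴ s.
= 10.34 h.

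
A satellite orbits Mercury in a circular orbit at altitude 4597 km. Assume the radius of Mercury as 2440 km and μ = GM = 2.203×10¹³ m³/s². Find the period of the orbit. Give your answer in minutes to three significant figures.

r = 2440 + 4597 = 7037.0 km = 7.0370×10⁶ m.
Kepler's third law: T = 2π√(r³/μ) = 2π√((7.037×10⁶)³ / 2.203×10¹³).
r³/μ = 1.582×10⁷ s², so T = 2π × 3.977×10³ = 2.499×10⁴ s.
Converting: 2.499×10⁴ s ÷ 60.00 = 416.5 minutes.

T ≈ 416 minutes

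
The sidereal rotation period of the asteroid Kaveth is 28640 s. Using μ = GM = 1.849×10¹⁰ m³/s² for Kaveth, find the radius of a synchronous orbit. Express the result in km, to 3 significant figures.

r_sync ≈ 727 km

A synchronous orbit has period T, so by Kepler's third law a = (μT²/4π²)^(1/3).
μT²/4π² = 1.849×10¹⁰ × (2.864×10⁴)² / 39.48 = 3.842×10¹⁷ m³.
a = 7.270×10⁵ m = 726.96 km.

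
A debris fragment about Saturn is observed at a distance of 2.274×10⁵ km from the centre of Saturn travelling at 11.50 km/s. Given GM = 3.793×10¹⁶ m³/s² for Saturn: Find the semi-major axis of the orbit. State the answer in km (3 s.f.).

a ≈ 1.88×10⁵ km

r = 2.274×10⁸ m.
Specific orbital energy ε = v²/2 − μ/r = (11500)²/2 − 3.793×10¹⁶/2.274×10⁸ = -1.007×10⁸ J/kg.
Since ε = −μ/(2a), a = −μ/(2ε) = 1.884×10⁸ m = 1.8838×10⁵ km.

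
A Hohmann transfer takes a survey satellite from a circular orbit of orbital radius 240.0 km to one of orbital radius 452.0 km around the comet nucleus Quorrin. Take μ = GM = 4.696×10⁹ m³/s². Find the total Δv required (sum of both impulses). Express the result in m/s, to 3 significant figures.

r₁ = 240.0 km = 2.400×10⁵ m.
r₂ = 452.0 km = 4.520×10⁵ m.
Transfer ellipse a_t = (r₁ + r₂)/2 = 3.460×10⁵ m.
At r₁: circular v_c1 = √(μ/r₁) = 139.9 m/s; transfer-periapsis v_p = √[μ(2/r₁ − 1/a_t)] = 159.9 m/s.
Δv₁ = v_p − v_c1 = 20.00 m/s.
At r₂: circular v_c2 = √(μ/r₂) = 101.9 m/s; transfer-apoapsis v_a = √[μ(2/r₂ − 1/a_t)] = 84.89 m/s.
Δv₂ = v_c2 − v_a = 17.04 m/s.
Total Δv = Δv₁ + Δv₂ = 37.03 m/s.

Δv_total ≈ 37.0 m/s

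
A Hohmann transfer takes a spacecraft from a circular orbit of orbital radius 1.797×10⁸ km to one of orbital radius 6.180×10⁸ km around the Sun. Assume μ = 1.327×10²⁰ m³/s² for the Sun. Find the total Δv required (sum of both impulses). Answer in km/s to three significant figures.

Δv_total ≈ 11.5 km/s

r₁ = 1.797×10⁸ km = 1.797×10¹¹ m.
r₂ = 6.180×10⁸ km = 6.180×10¹¹ m.
Transfer ellipse a_t = (r₁ + r₂)/2 = 3.988×10¹¹ m.
At r₁: circular v_c1 = √(μ/r₁) = 27170 m/s; transfer-perihelion v_p = √[μ(2/r₁ − 1/a_t)] = 33830 m/s.
Δv₁ = v_p − v_c1 = 6652 m/s.
At r₂: circular v_c2 = √(μ/r₂) = 14650 m/s; transfer-aphelion v_a = √[μ(2/r₂ − 1/a_t)] = 9836 m/s.
Δv₂ = v_c2 − v_a = 4818 m/s.
Total Δv = Δv₁ + Δv₂ = 11470 m/s = 11.47 km/s.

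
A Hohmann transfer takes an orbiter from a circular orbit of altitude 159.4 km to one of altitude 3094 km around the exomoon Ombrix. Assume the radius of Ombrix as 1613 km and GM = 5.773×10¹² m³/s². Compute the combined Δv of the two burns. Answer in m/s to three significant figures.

r₁ = 1613 + 159.4 = 1772.4 km = 1.7724×10⁶ m.
r₂ = 1613 + 3094 = 4707.0 km = 4.7070×10⁶ m.
Transfer ellipse a_t = (r₁ + r₂)/2 = 3.240×10⁶ m.
At r₁: circular v_c1 = √(μ/r₁) = 1805 m/s; transfer-periapsis v_p = √[μ(2/r₁ − 1/a_t)] = 2175 m/s.
Δv₁ = v_p − v_c1 = 370.6 m/s.
At r₂: circular v_c2 = √(μ/r₂) = 1107 m/s; transfer-apoapsis v_a = √[μ(2/r₂ − 1/a_t)] = 819.1 m/s.
Δv₂ = v_c2 − v_a = 288.3 m/s.
Total Δv = Δv₁ + Δv₂ = 659.0 m/s.

Δv_total ≈ 659 m/s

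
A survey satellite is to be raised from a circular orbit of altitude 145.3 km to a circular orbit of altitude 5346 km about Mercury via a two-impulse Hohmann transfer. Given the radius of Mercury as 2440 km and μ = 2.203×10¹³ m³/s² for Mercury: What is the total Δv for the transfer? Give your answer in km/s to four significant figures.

r₁ = 2440 + 145.3 = 2585.3 km = 2.5853×10⁶ m.
r₂ = 2440 + 5346 = 7786.0 km = 7.7860×10⁶ m.
Transfer ellipse a_t = (r₁ + r₂)/2 = 5.186×10⁶ m.
At r₁: circular v_c1 = √(μ/r₁) = 2919 m/s; transfer-periherm v_p = √[μ(2/r₁ − 1/a_t)] = 3577 m/s.
Δv₁ = v_p − v_c1 = 657.8 m/s.
At r₂: circular v_c2 = √(μ/r₂) = 1682 m/s; transfer-apoherm v_a = √[μ(2/r₂ − 1/a_t)] = 1188 m/s.
Δv₂ = v_c2 − v_a = 494.4 m/s.
Total Δv = Δv₁ + Δv₂ = 1152 m/s = 1.152 km/s.

Δv_total ≈ 1.152 km/s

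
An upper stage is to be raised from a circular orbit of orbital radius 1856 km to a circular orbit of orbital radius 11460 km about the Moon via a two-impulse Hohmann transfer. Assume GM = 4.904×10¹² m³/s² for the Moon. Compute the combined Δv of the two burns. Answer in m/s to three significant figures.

r₁ = 1856 km = 1.856×10⁶ m.
r₂ = 11460 km = 1.146×10⁷ m.
Transfer ellipse a_t = (r₁ + r₂)/2 = 6.658×10⁶ m.
At r₁: circular v_c1 = √(μ/r₁) = 1625 m/s; transfer-perilune v_p = √[μ(2/r₁ − 1/a_t)] = 2133 m/s.
Δv₁ = v_p − v_c1 = 507.1 m/s.
At r₂: circular v_c2 = √(μ/r₂) = 654.2 m/s; transfer-apolune v_a = √[μ(2/r₂ − 1/a_t)] = 345.4 m/s.
Δv₂ = v_c2 − v_a = 308.8 m/s.
Total Δv = Δv₁ + Δv₂ = 815.9 m/s.

Δv_total ≈ 816 m/s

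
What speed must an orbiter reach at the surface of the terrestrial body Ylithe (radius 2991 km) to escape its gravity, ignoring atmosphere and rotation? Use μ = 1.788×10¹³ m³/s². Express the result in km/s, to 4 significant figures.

v_esc ≈ 3.458 km/s

r = R = 2.991×10⁶ m.
Escape speed v_esc = √(2μ/r) = √(2 × 1.788×10¹³ / 2.991×10⁶) = √(1.196×10⁷) = 3458 m/s.
= 3.458 km/s.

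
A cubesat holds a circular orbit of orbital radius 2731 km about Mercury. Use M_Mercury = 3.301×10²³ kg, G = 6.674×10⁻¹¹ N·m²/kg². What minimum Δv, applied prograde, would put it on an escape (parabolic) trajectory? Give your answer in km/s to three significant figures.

Δv ≈ 1.18 km/s

μ = GM = 6.674×10⁻¹¹ × 3.301×10²³ = 2.203×10¹³ m³/s².
r = 2731 km = 2.731×10⁶ m.
Circular speed v_c = √(μ/r) = 2840 m/s.
Escape speed v_esc = √(2μ/r) = √2 × v_c = 4017 m/s.
Δv = v_esc − v_c = 1176 m/s = 1.176 km/s.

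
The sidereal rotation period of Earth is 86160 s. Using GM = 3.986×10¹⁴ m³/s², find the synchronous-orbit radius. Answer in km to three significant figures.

A synchronous orbit has period T, so by Kepler's third law a = (μT²/4π²)^(1/3).
μT²/4π² = 3.986×10¹⁴ × (8.616×10⁴)² / 39.48 = 7.495×10²² m³.
a = 4.216×10⁷ m = 42163 km.

r_sync ≈ 42200 km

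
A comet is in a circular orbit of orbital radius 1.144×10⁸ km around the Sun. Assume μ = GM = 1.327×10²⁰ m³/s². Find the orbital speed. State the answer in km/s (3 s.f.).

r = 1.144×10⁸ km = 1.144×10¹¹ m.
For a circular orbit v = √(μ/r) = √(1.327×10²⁰ / 1.144×10¹¹) = √(1.160×10⁹) = 34060 m/s.
That is 34.06 km/s.

v ≈ 34.1 km/s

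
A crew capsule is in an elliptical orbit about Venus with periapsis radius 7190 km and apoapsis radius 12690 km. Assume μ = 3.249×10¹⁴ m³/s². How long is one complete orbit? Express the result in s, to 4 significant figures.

T ≈ 10920 s

Semi-major axis a = (r_p + r_a)/2 = (7190.0 + 12690)/2 = 9940.0 km = 9.940×10⁶ m.
By Kepler's third law T = 2π√(a³/μ) = 2π × 1.739×10³ = 1.092×10⁴ s.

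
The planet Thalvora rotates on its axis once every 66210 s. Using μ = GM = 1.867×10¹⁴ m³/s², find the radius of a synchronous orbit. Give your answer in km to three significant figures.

A synchronous orbit has period T, so by Kepler's third law a = (μT²/4π²)^(1/3).
μT²/4π² = 1.867×10¹⁴ × (6.621×10⁴)² / 39.48 = 2.073×10²² m³.
a = 2.747×10⁷ m = 27471 km.

r_sync ≈ 27500 km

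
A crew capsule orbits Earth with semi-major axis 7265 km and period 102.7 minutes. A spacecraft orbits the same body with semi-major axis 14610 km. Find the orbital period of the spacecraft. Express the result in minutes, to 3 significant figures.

Kepler's third law: T² ∝ a³, so T₂ = T₁ (a₂/a₁)^(3/2).
a₂/a₁ = 2.011, (a₂/a₁)^(3/2) = 2.852.
T₂ = 102.7 × 2.852 = 292.9 minutes.

T₂ ≈ 293 minutes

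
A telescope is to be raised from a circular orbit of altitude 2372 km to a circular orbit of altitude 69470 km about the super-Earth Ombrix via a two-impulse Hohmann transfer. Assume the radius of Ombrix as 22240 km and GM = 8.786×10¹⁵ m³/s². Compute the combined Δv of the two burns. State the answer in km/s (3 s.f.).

r₁ = 22240 + 2372 = 24612 km = 2.4612×10⁷ m.
r₂ = 22240 + 69470 = 91710 km = 9.1710×10⁷ m.
Transfer ellipse a_t = (r₁ + r₂)/2 = 5.816×10⁷ m.
At r₁: circular v_c1 = √(μ/r₁) = 18890 m/s; transfer-periapsis v_p = √[μ(2/r₁ − 1/a_t)] = 23730 m/s.
Δv₁ = v_p − v_c1 = 4832 m/s.
At r₂: circular v_c2 = √(μ/r₂) = 9788 m/s; transfer-apoapsis v_a = √[μ(2/r₂ − 1/a_t)] = 6367 m/s.
Δv₂ = v_c2 − v_a = 3421 m/s.
Total Δv = Δv₁ + Δv₂ = 8252 m/s = 8.252 km/s.

Δv_total ≈ 8.25 km/s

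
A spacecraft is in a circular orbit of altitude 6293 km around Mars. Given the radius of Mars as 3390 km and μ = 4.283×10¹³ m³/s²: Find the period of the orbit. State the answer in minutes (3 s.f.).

T ≈ 482 minutes

r = 3390 + 6293 = 9683.0 km = 9.6830×10⁶ m.
Kepler's third law: T = 2π√(r³/μ) = 2π√((9.683×10⁶)³ / 4.283×10¹³).
r³/μ = 2.120×10⁷ s², so T = 2π × 4.604×10³ = 2.893×10⁴ s.
Converting: 2.893×10⁴ s ÷ 60.00 = 482.1 minutes.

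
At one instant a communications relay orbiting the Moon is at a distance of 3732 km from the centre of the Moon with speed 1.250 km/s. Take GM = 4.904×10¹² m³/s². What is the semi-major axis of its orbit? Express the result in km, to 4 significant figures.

r = 3.732×10⁶ m.
Vis-viva rearranged: 1/a = 2/r − v²/μ = 5.359×10⁻⁷ − 3.186×10⁻⁷ = 2.173×10⁻⁷ m⁻¹.
a = 4.602×10⁶ m = 4602.2 km.

a ≈ 4602 km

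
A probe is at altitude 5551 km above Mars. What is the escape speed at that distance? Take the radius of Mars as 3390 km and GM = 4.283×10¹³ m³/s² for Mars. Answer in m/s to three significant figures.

r = 3390 + 5551 = 8941.0 km = 8.9410×10⁶ m.
Escape speed v_esc = √(2μ/r) = √(2 × 4.283×10¹³ / 8.941×10⁶) = √(9.581×10⁶) = 3095 m/s.

v_esc ≈ 3100 m/s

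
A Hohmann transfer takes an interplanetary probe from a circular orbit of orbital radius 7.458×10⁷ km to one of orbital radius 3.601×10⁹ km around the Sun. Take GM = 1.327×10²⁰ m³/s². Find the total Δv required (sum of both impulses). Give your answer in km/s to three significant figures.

r₁ = 7.458×10⁷ km = 7.458×10¹⁰ m.
r₂ = 3.601×10⁹ km = 3.601×10¹² m.
Transfer ellipse a_t = (r₁ + r₂)/2 = 1.838×10¹² m.
At r₁: circular v_c1 = √(μ/r₁) = 42180 m/s; transfer-perihelion v_p = √[μ(2/r₁ − 1/a_t)] = 59050 m/s.
Δv₁ = v_p − v_c1 = 16860 m/s.
At r₂: circular v_c2 = √(μ/r₂) = 6070 m/s; transfer-aphelion v_a = √[μ(2/r₂ − 1/a_t)] = 1223 m/s.
Δv₂ = v_c2 − v_a = 4848 m/s.
Total Δv = Δv₁ + Δv₂ = 21710 m/s = 21.71 km/s.

Δv_total ≈ 21.7 km/s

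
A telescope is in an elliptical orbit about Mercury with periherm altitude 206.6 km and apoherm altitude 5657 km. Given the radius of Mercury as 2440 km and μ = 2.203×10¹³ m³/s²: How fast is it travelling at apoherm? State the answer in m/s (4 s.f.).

r_p = 2440 + 206.6 = 2646.6 km = 2.6466×10⁶ m.
r_a = 2440 + 5657 = 8097.0 km = 8.0970×10⁶ m.
Semi-major axis a = (r_p + r_a)/2 = 5371.8 km = 5.372×10⁶ m.
Vis-viva: v² = μ(2/r − 1/a) = 2.203×10¹³ × (2.470×10⁻⁷ − 1.862×10⁻⁷) = 1.340×10⁶ m²/s².
v = 1158 m/s.

v ≈ 1158 m/s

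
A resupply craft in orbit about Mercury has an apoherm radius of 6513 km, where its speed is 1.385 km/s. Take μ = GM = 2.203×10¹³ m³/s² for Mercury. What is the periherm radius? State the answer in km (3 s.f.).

periherm radius ≈ 2580 km

r_a = 6.513×10⁶ m.
Specific energy ε = v²/2 − μ/r = -2.423×10⁶ J/kg, so a = −μ/(2ε) = 4.545×10⁶ m.
The apsides satisfy r_p + r_a = 2a, so the periherm radius is 2a − r_a = 2.578×10⁶ m = 2577.7 km.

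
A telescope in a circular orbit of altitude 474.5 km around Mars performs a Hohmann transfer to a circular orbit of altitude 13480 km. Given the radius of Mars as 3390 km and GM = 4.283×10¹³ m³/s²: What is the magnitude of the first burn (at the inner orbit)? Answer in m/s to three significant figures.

Δv ≈ 918 m/s

r₁ = 3390 + 474.5 = 3864.5 km = 3.8645×10⁶ m.
r₂ = 3390 + 13480 = 16870 km = 1.6870×10⁷ m.
Transfer ellipse a_t = (r₁ + r₂)/2 = 1.037×10⁷ m.
At r₁: circular v_c1 = √(μ/r₁) = 3329 m/s; transfer-periapsis v_p = √[μ(2/r₁ − 1/a_t)] = 4247 m/s.
Δv₁ = v_p − v_c1 = 917.6 m/s.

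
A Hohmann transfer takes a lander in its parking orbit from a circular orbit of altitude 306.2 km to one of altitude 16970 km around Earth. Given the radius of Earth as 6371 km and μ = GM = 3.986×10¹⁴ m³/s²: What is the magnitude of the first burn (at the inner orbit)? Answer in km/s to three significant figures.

r₁ = 6371 + 306.2 = 6677.2 km = 6.6772×10⁶ m.
r₂ = 6371 + 16970 = 23341 km = 2.3341×10⁷ m.
Transfer ellipse a_t = (r₁ + r₂)/2 = 1.501×10⁷ m.
At r₁: circular v_c1 = √(μ/r₁) = 7726 m/s; transfer-perigee v_p = √[μ(2/r₁ − 1/a_t)] = 9635 m/s.
Δv₁ = v_p − v_c1 = 1909 m/s.
= 1.909 km/s.

Δv ≈ 1.91 km/s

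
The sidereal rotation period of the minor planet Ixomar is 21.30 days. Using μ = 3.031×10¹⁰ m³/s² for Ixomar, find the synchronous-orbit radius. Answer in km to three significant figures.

r_sync ≈ 13800 km

T = 21.30 days = 1.840×10⁶ s.
A synchronous orbit has period T, so by Kepler's third law a = (μT²/4π²)^(1/3).
μT²/4π² = 3.031×10¹⁰ × (1.840×10⁶)² / 39.48 = 2.600×10²¹ m³.
a = 1.375×10⁷ m = 13751 km.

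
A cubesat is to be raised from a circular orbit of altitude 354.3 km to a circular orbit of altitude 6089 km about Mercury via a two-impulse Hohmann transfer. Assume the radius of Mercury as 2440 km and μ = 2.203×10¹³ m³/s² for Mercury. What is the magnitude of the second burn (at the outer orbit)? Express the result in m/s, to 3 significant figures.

r₁ = 2440 + 354.3 = 2794.3 km = 2.7943×10⁶ m.
r₂ = 2440 + 6089 = 8529.0 km = 8.5290×10⁶ m.
Transfer ellipse a_t = (r₁ + r₂)/2 = 5.662×10⁶ m.
At r₁: circular v_c1 = √(μ/r₁) = 2808 m/s; transfer-periherm v_p = √[μ(2/r₁ − 1/a_t)] = 3446 m/s.
At r₂: circular v_c2 = √(μ/r₂) = 1607 m/s; transfer-apoherm v_a = √[μ(2/r₂ − 1/a_t)] = 1129 m/s.
Δv₂ = v_c2 − v_a = 478.1 m/s.

Δv ≈ 478 m/s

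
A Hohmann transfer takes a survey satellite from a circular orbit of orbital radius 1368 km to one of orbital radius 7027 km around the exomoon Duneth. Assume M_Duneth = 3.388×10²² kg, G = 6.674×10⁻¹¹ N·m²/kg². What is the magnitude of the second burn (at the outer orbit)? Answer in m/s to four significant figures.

Δv ≈ 243.4 m/s

μ = GM = 6.674×10⁻¹¹ × 3.388×10²² = 2.261×10¹² m³/s².
r₁ = 1368 km = 1.368×10⁶ m.
r₂ = 7027 km = 7.027×10⁶ m.
Transfer ellipse a_t = (r₁ + r₂)/2 = 4.198×10⁶ m.
At r₁: circular v_c1 = √(μ/r₁) = 1286 m/s; transfer-periapsis v_p = √[μ(2/r₁ − 1/a_t)] = 1663 m/s.
At r₂: circular v_c2 = √(μ/r₂) = 567.3 m/s; transfer-apoapsis v_a = √[μ(2/r₂ − 1/a_t)] = 323.8 m/s.
Δv₂ = v_c2 − v_a = 243.4 m/s.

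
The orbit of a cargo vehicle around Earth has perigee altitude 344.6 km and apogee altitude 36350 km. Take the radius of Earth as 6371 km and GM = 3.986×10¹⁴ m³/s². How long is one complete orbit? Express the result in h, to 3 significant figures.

T ≈ 10.7 h

r_p = 6371 + 344.6 = 6715.6 km = 6.7156×10⁶ m.
r_a = 6371 + 36350 = 42721 km = 4.2721×10⁷ m.
Semi-major axis a = (r_p + r_a)/2 = (6715.6 + 42721)/2 = 24718 km = 2.472×10⁷ m.
By Kepler's third law T = 2π√(a³/μ) = 2π × 6.155×10³ = 3.868×10⁴ s.
= 10.74 h.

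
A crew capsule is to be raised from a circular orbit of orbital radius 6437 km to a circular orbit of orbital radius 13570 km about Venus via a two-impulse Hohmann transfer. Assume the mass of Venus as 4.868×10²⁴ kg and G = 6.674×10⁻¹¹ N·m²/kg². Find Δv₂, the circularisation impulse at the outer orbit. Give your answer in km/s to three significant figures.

Δv ≈ 0.968 km/s

μ = GM = 6.674×10⁻¹¹ × 4.868×10²⁴ = 3.249×10¹⁴ m³/s².
r₁ = 6437 km = 6.437×10⁶ m.
r₂ = 13570 km = 1.357×10⁷ m.
Transfer ellipse a_t = (r₁ + r₂)/2 = 1.000×10⁷ m.
At r₁: circular v_c1 = √(μ/r₁) = 7104 m/s; transfer-periapsis v_p = √[μ(2/r₁ − 1/a_t)] = 8274 m/s.
At r₂: circular v_c2 = √(μ/r₂) = 4893 m/s; transfer-apoapsis v_a = √[μ(2/r₂ − 1/a_t)] = 3925 m/s.
Δv₂ = v_c2 − v_a = 968.0 m/s.
= 0.968 km/s.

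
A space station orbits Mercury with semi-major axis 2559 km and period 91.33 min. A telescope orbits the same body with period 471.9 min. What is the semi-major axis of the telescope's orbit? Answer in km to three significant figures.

Kepler's third law: a³ ∝ T², so a₂ = a₁ (T₂/T₁)^(2/3).
T₂/T₁ = 5.167, (T₂/T₁)^(2/3) = 2.989.
a₂ = 2559 × 2.989 = 7648 km.

a₂ ≈ 7650 km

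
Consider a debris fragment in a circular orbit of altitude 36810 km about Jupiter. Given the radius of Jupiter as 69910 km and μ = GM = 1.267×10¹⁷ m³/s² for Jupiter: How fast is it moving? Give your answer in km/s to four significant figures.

v ≈ 34.46 km/s

r = 69910 + 36810 = 106720 km = 1.0672×10⁸ m.
For a circular orbit v = √(μ/r) = √(1.267×10¹⁷ / 1.067×10⁸) = √(1.187×10⁹) = 34460 m/s.
That is 34.46 km/s.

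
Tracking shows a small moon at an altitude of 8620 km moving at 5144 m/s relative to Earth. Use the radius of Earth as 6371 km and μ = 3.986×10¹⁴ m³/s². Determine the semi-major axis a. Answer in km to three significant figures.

r = 6371 + 8620 = 14991 km = 1.499×10⁷ m.
Vis-viva rearranged: 1/a = 2/r − v²/μ = 1.334×10⁻⁷ − 6.638×10⁻⁸ = 6.703×10⁻⁸ m⁻¹.
a = 1.492×10⁷ m = 14919 km.

a ≈ 14900 km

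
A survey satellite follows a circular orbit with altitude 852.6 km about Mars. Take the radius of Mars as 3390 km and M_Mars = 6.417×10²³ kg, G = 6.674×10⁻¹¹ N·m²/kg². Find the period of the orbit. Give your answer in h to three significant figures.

T ≈ 2.33 h

μ = GM = 6.674×10⁻¹¹ × 6.417×10²³ = 4.283×10¹³ m³/s².
r = 3390 + 852.6 = 4242.6 km = 4.2426×10⁶ m.
Kepler's third law: T = 2π√(r³/μ) = 2π√((4.243×10⁶)³ / 4.283×10¹³).
r³/μ = 1.783×10⁶ s², so T = 2π × 1.335×10³ = 8.390×10³ s.
Converting: 8.390×10³ s ÷ 3600 = 2.331 h.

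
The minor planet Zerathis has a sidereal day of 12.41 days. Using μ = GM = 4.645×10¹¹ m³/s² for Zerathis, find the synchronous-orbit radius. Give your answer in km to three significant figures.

r_sync ≈ 23800 km

T = 12.41 days = 1.072×10⁶ s.
A synchronous orbit has period T, so by Kepler's third law a = (μT²/4π²)^(1/3).
μT²/4π² = 4.645×10¹¹ × (1.072×10⁶)² / 39.48 = 1.353×10²² m³.
a = 2.383×10⁷ m = 23827 km.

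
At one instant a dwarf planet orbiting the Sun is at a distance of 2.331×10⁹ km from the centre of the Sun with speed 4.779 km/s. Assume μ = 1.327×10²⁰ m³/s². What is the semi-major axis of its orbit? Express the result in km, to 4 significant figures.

a ≈ 1.458×10⁹ km

r = 2.331×10¹² m.
Specific orbital energy ε = v²/2 − μ/r = (4779)²/2 − 1.327×10²⁰/2.331×10¹² = -4.551×10⁷ J/kg.
Since ε = −μ/(2a), a = −μ/(2ε) = 1.458×10¹² m = 1.4580×10⁹ km.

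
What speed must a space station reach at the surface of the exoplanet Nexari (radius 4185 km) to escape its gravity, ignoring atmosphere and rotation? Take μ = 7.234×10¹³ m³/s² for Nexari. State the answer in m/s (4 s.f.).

v_esc ≈ 5880 m/s

r = R = 4.185×10⁶ m.
Escape speed v_esc = √(2μ/r) = √(2 × 7.234×10¹³ / 4.185×10⁶) = √(3.457×10⁷) = 5880 m/s.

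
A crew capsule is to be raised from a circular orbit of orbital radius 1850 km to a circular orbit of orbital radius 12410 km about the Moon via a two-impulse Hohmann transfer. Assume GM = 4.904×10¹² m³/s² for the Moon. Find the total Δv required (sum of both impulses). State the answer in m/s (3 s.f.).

Δv_total ≈ 828 m/s

r₁ = 1850 km = 1.850×10⁶ m.
r₂ = 12410 km = 1.241×10⁷ m.
Transfer ellipse a_t = (r₁ + r₂)/2 = 7.130×10⁶ m.
At r₁: circular v_c1 = √(μ/r₁) = 1628 m/s; transfer-perilune v_p = √[μ(2/r₁ − 1/a_t)] = 2148 m/s.
Δv₁ = v_p − v_c1 = 519.9 m/s.
At r₂: circular v_c2 = √(μ/r₂) = 628.6 m/s; transfer-apolune v_a = √[μ(2/r₂ − 1/a_t)] = 320.2 m/s.
Δv₂ = v_c2 − v_a = 308.4 m/s.
Total Δv = Δv₁ + Δv₂ = 828.3 m/s.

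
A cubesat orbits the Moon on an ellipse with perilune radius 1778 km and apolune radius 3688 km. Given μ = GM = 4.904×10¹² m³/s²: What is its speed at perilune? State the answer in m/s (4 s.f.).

Semi-major axis a = (r_p + r_a)/2 = 2733.0 km = 2.733×10⁶ m.
Vis-viva: v² = μ(2/r − 1/a) = 4.904×10¹² × (1.125×10⁻⁶ − 3.659×10⁻⁷) = 3.722×10⁶ m²/s².
v = 1929 m/s.

v ≈ 1929 m/s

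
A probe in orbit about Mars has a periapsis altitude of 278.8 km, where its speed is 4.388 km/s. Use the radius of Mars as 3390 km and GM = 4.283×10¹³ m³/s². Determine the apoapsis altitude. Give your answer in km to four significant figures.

apoapsis altitude ≈ 13870 km

r_p = 3390 + 278.8 = 3668.8 km = 3.669×10⁶ m.
Specific energy ε = v²/2 − μ/r = -2.047×10⁶ J/kg, so a = −μ/(2ε) = 1.046×10⁷ m.
The apsides satisfy r_p + r_a = 2a, so the apoapsis radius is 2a − r_p = 1.726×10⁷ m = 17256 km.
Apoapsis altitude = 17256 − 3390 = 13866 km.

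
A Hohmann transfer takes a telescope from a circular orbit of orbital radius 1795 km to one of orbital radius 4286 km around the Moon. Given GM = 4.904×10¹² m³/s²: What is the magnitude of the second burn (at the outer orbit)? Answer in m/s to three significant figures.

r₁ = 1795 km = 1.795×10⁶ m.
r₂ = 4286 km = 4.286×10⁶ m.
Transfer ellipse a_t = (r₁ + r₂)/2 = 3.040×10⁶ m.
At r₁: circular v_c1 = √(μ/r₁) = 1653 m/s; transfer-perilune v_p = √[μ(2/r₁ − 1/a_t)] = 1962 m/s.
At r₂: circular v_c2 = √(μ/r₂) = 1070 m/s; transfer-apolune v_a = √[μ(2/r₂ − 1/a_t)] = 821.9 m/s.
Δv₂ = v_c2 − v_a = 247.8 m/s.

Δv ≈ 248 m/s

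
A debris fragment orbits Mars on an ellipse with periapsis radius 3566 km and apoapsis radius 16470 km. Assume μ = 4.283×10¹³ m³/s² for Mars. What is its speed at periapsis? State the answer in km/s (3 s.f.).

v ≈ 4.44 km/s

Semi-major axis a = (r_p + r_a)/2 = 10018 km = 1.002×10⁷ m.
Vis-viva: v² = μ(2/r − 1/a) = 4.283×10¹³ × (5.609×10⁻⁷ − 9.982×10⁻⁸) = 1.975×10⁷ m²/s².
v = 4444 m/s = 4.444 km/s.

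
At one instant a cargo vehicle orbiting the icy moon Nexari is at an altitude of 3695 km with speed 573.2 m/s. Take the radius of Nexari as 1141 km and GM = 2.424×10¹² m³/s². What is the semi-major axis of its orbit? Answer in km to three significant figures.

r = 1141 + 3695 = 4836.0 km = 4.836×10⁶ m.
Specific orbital energy ε = v²/2 − μ/r = (573.2)²/2 − 2.424×10¹²/4.836×10⁶ = -3.370×10⁵ J/kg.
Since ε = −μ/(2a), a = −μ/(2ε) = 3.597×10⁶ m = 3596.8 km.

a ≈ 3600 km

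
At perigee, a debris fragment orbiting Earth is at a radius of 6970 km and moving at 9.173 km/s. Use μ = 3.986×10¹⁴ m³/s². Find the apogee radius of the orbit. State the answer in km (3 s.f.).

r_p = 6.970×10⁶ m.
Specific energy ε = v²/2 − μ/r = -1.512×10⁷ J/kg, so a = −μ/(2ε) = 1.318×10⁷ m.
The apsides satisfy r_p + r_a = 2a, so the apogee radius is 2a − r_p = 1.940×10⁷ m = 19399 km.

apogee radius ≈ 19400 km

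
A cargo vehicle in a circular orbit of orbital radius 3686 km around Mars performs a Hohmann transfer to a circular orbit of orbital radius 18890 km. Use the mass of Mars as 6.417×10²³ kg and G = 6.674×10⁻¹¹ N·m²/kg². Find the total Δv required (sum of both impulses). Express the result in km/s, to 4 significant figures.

Δv_total ≈ 1.646 km/s

μ = GM = 6.674×10⁻¹¹ × 6.417×10²³ = 4.283×10¹³ m³/s².
r₁ = 3686 km = 3.686×10⁶ m.
r₂ = 18890 km = 1.889×10⁷ m.
Transfer ellipse a_t = (r₁ + r₂)/2 = 1.129×10⁷ m.
At r₁: circular v_c1 = √(μ/r₁) = 3409 m/s; transfer-periapsis v_p = √[μ(2/r₁ − 1/a_t)] = 4409 m/s.
Δv₁ = v_p − v_c1 = 1001 m/s.
At r₂: circular v_c2 = √(μ/r₂) = 1506 m/s; transfer-apoapsis v_a = √[μ(2/r₂ − 1/a_t)] = 860.4 m/s.
Δv₂ = v_c2 − v_a = 645.3 m/s.
Total Δv = Δv₁ + Δv₂ = 1646 m/s = 1.646 km/s.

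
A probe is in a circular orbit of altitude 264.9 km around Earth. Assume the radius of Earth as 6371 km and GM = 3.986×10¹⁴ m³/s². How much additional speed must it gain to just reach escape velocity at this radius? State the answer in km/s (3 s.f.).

Δv ≈ 3.21 km/s

r = 6371 + 264.9 = 6635.9 km = 6.6359×10⁶ m.
Circular speed v_c = √(μ/r) = 7750 m/s.
Escape speed v_esc = √(2μ/r) = √2 × v_c = 10960 m/s.
Δv = v_esc − v_c = 3210 m/s = 3.210 km/s.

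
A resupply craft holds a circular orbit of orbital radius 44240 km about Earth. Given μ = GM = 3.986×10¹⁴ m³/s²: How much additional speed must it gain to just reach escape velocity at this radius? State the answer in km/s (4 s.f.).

Δv ≈ 1.243 km/s

r = 44240 km = 4.424×10⁷ m.
Circular speed v_c = √(μ/r) = 3002 m/s.
Escape speed v_esc = √(2μ/r) = √2 × v_c = 4245 m/s.
Δv = v_esc − v_c = 1243 m/s = 1.243 km/s.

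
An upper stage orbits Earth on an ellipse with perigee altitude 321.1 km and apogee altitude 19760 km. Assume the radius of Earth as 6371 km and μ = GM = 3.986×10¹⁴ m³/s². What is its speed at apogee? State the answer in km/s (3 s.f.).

v ≈ 2.49 km/s

r_p = 6371 + 321.1 = 6692.1 km = 6.6921×10⁶ m.
r_a = 6371 + 19760 = 26131 km = 2.6131×10⁷ m.
Semi-major axis a = (r_p + r_a)/2 = 16412 km = 1.641×10⁷ m.
Vis-viva: v² = μ(2/r − 1/a) = 3.986×10¹⁴ × (7.654×10⁻⁸ − 6.093×10⁻⁸) = 6.220×10⁶ m²/s².
v = 2494 m/s = 2.494 km/s.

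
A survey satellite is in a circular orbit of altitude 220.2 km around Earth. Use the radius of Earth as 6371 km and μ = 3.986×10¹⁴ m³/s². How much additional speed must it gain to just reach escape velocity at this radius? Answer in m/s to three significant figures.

Δv ≈ 3220 m/s

r = 6371 + 220.2 = 6591.2 km = 6.5912×10⁶ m.
Circular speed v_c = √(μ/r) = 7777 m/s.
Escape speed v_esc = √(2μ/r) = √2 × v_c = 11000 m/s.
Δv = v_esc − v_c = 3221 m/s.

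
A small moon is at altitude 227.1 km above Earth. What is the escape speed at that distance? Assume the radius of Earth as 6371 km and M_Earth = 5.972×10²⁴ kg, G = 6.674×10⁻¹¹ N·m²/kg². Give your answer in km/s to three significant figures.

v_esc ≈ 11.0 km/s

μ = GM = 6.674×10⁻¹¹ × 5.972×10²⁴ = 3.986×10¹⁴ m³/s².
r = 6371 + 227.1 = 6598.1 km = 6.5981×10⁶ m.
Escape speed v_esc = √(2μ/r) = √(2 × 3.986×10¹⁴ / 6.598×10⁶) = √(1.208×10⁸) = 10990 m/s.
= 10.99 km/s.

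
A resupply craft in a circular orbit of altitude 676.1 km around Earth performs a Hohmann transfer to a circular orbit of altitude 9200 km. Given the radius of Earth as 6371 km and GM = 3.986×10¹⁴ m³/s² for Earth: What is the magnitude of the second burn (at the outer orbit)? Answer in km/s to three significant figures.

r₁ = 6371 + 676.1 = 7047.1 km = 7.0471×10⁶ m.
r₂ = 6371 + 9200 = 15571 km = 1.5571×10⁷ m.
Transfer ellipse a_t = (r₁ + r₂)/2 = 1.131×10⁷ m.
At r₁: circular v_c1 = √(μ/r₁) = 7521 m/s; transfer-perigee v_p = √[μ(2/r₁ − 1/a_t)] = 8825 m/s.
At r₂: circular v_c2 = √(μ/r₂) = 5060 m/s; transfer-apogee v_a = √[μ(2/r₂ − 1/a_t)] = 3994 m/s.
Δv₂ = v_c2 − v_a = 1066 m/s.
= 1.066 km/s.

Δv ≈ 1.07 km/s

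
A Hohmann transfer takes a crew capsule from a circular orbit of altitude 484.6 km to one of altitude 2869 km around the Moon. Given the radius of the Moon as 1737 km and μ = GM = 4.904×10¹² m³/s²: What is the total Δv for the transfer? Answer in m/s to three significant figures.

r₁ = 1737 + 484.6 = 2221.6 km = 2.2216×10⁶ m.
r₂ = 1737 + 2869 = 4606.0 km = 4.6060×10⁶ m.
Transfer ellipse a_t = (r₁ + r₂)/2 = 3.414×10⁶ m.
At r₁: circular v_c1 = √(μ/r₁) = 1486 m/s; transfer-perilune v_p = √[μ(2/r₁ − 1/a_t)] = 1726 m/s.
Δv₁ = v_p − v_c1 = 240.0 m/s.
At r₂: circular v_c2 = √(μ/r₂) = 1032 m/s; transfer-apolune v_a = √[μ(2/r₂ − 1/a_t)] = 832.4 m/s.
Δv₂ = v_c2 − v_a = 199.5 m/s.
Total Δv = Δv₁ + Δv₂ = 439.5 m/s.

Δv_total ≈ 439 m/s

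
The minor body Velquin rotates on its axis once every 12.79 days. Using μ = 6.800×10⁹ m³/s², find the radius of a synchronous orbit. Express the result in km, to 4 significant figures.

r_sync ≈ 5947 km

T = 12.79 days = 1.105×10⁶ s.
A synchronous orbit has period T, so by Kepler's third law a = (μT²/4π²)^(1/3).
μT²/4π² = 6.800×10⁹ × (1.105×10⁶)² / 39.48 = 2.103×10²⁰ m³.
a = 5.947×10⁶ m = 5947.1 km.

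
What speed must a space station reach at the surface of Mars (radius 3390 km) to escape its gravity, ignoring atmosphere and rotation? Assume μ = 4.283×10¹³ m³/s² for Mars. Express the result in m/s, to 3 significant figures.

v_esc ≈ 5030 m/s

r = R = 3.390×10⁶ m.
Escape speed v_esc = √(2μ/r) = √(2 × 4.283×10¹³ / 3.390×10⁶) = √(2.527×10⁷) = 5027 m/s.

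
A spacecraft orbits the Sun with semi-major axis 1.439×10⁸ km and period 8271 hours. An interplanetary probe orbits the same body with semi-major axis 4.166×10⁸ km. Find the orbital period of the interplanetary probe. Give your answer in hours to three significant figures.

T₂ ≈ 40700 hours

Kepler's third law: T² ∝ a³, so T₂ = T₁ (a₂/a₁)^(3/2).
a₂/a₁ = 2.895, (a₂/a₁)^(3/2) = 4.926.
T₂ = 8271 × 4.926 = 40740 hours.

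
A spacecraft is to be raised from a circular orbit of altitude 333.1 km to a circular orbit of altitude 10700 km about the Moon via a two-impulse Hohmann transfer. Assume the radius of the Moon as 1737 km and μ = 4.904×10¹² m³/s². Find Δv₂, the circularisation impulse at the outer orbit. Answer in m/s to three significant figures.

r₁ = 1737 + 333.1 = 2070.1 km = 2.0701×10⁶ m.
r₂ = 1737 + 10700 = 12437 km = 1.2437×10⁷ m.
Transfer ellipse a_t = (r₁ + r₂)/2 = 7.254×10⁶ m.
At r₁: circular v_c1 = √(μ/r₁) = 1539 m/s; transfer-perilune v_p = √[μ(2/r₁ − 1/a_t)] = 2015 m/s.
At r₂: circular v_c2 = √(μ/r₂) = 627.9 m/s; transfer-apolune v_a = √[μ(2/r₂ − 1/a_t)] = 335.5 m/s.
Δv₂ = v_c2 − v_a = 292.5 m/s.

Δv ≈ 292 m/s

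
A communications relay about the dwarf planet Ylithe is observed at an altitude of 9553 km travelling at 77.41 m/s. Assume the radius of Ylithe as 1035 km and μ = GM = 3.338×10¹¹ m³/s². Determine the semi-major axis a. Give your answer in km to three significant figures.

r = 1035 + 9553 = 10588 km = 1.059×10⁷ m.
Vis-viva rearranged: 1/a = 2/r − v²/μ = 1.889×10⁻⁷ − 1.795×10⁻⁸ = 1.709×10⁻⁷ m⁻¹.
a = 5.850×10⁶ m = 5850.0 km.

a ≈ 5850 km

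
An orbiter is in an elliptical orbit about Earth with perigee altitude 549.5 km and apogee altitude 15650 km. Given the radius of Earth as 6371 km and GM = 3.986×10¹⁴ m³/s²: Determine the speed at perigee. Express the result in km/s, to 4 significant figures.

r_p = 6371 + 549.5 = 6920.5 km = 6.9205×10⁶ m.
r_a = 6371 + 15650 = 22021 km = 2.2021×10⁷ m.
Semi-major axis a = (r_p + r_a)/2 = 14471 km = 1.447×10⁷ m.
Vis-viva: v² = μ(2/r − 1/a) = 3.986×10¹⁴ × (2.890×10⁻⁷ − 6.910×10⁻⁸) = 8.765×10⁷ m²/s².
v = 9362 m/s = 9.362 km/s.

v ≈ 9.362 km/s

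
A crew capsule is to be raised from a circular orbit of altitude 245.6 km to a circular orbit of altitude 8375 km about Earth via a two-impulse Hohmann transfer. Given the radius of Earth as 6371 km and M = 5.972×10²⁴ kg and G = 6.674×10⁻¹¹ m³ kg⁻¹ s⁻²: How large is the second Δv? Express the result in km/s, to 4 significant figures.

Δv ≈ 1.107 km/s

μ = GM = 6.674×10⁻¹¹ × 5.972×10²⁴ = 3.986×10¹⁴ m³/s².
r₁ = 6371 + 245.6 = 6616.6 km = 6.6166×10⁶ m.
r₂ = 6371 + 8375 = 14746 km = 1.4746×10⁷ m.
Transfer ellipse a_t = (r₁ + r₂)/2 = 1.068×10⁷ m.
At r₁: circular v_c1 = √(μ/r₁) = 7761 m/s; transfer-perigee v_p = √[μ(2/r₁ − 1/a_t)] = 9119 m/s.
At r₂: circular v_c2 = √(μ/r₂) = 5199 m/s; transfer-apogee v_a = √[μ(2/r₂ − 1/a_t)] = 4092 m/s.
Δv₂ = v_c2 − v_a = 1107 m/s.
= 1.107 km/s.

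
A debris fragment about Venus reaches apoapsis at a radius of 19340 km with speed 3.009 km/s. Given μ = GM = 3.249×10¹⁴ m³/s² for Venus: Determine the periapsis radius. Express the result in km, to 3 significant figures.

r_a = 1.934×10⁷ m.
Specific energy ε = v²/2 − μ/r = -1.227×10⁷ J/kg, so a = −μ/(2ε) = 1.324×10⁷ m.
The apsides satisfy r_p + r_a = 2a, so the periapsis radius is 2a − r_a = 7.134×10⁶ m = 7134.2 km.

periapsis radius ≈ 7130 km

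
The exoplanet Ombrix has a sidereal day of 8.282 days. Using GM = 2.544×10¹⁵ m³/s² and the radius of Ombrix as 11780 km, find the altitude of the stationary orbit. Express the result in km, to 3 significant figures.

T = 8.282 days = 7.156×10⁵ s.
A synchronous orbit has period T, so by Kepler's third law a = (μT²/4π²)^(1/3).
μT²/4π² = 2.544×10¹⁵ × (7.156×10⁵)² / 39.48 = 3.300×10²⁵ m³.
a = 3.207×10⁸ m = 3.2074×10⁵ km.
Altitude h = a − R = 3.2074×10⁵ − 11780 = 3.0896×10⁵ km.

h_sync ≈ 3.09×10⁵ km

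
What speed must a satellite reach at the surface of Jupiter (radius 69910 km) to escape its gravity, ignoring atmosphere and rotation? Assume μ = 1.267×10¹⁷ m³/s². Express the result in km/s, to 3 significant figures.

v_esc ≈ 60.2 km/s

r = R = 6.991×10⁷ m.
Escape speed v_esc = √(2μ/r) = √(2 × 1.267×10¹⁷ / 6.991×10⁷) = √(3.625×10⁹) = 60210 m/s.
= 60.21 km/s.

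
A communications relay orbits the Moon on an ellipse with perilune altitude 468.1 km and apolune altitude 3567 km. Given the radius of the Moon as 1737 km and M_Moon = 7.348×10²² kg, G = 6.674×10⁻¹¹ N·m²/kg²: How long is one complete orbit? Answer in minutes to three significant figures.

T ≈ 344 minutes

μ = GM = 6.674×10⁻¹¹ × 7.348×10²² = 4.904×10¹² m³/s².
r_p = 1737 + 468.1 = 2205.1 km = 2.2051×10⁶ m.
r_a = 1737 + 3567 = 5304.0 km = 5.3040×10⁶ m.
Semi-major axis a = (r_p + r_a)/2 = (2205.1 + 5304.0)/2 = 3754.6 km = 3.755×10⁶ m.
By Kepler's third law T = 2π√(a³/μ) = 2π × 3.285×10³ = 2.064×10⁴ s.
= 344.0 minutes.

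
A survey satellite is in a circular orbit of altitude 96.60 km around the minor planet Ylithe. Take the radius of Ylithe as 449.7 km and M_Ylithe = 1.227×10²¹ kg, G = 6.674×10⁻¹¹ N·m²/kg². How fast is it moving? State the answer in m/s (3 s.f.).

v ≈ 387 m/s

μ = GM = 6.674×10⁻¹¹ × 1.227×10²¹ = 8.189×10¹⁰ m³/s².
r = 449.7 + 96.60 = 546.30 km = 5.4630×10⁵ m.
For a circular orbit v = √(μ/r) = √(8.189×10¹⁰ / 5.463×10⁵) = √(1.499×10⁵) = 387.2 m/s.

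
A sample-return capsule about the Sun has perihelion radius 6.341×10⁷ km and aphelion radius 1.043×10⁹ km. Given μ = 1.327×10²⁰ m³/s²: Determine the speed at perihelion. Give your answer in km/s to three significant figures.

v ≈ 62.8 km/s

Semi-major axis a = (r_p + r_a)/2 = 5.5320×10⁸ km = 5.532×10¹¹ m.
Vis-viva: v² = μ(2/r − 1/a) = 1.327×10²⁰ × (3.154×10⁻¹¹ − 1.808×10⁻¹²) = 3.946×10⁹ m²/s².
v = 62810 m/s = 62.81 km/s.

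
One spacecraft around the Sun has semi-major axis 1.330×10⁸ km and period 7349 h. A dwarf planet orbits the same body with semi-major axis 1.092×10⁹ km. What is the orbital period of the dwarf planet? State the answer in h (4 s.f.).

Kepler's third law: T² ∝ a³, so T₂ = T₁ (a₂/a₁)^(3/2).
a₂/a₁ = 8.211, (a₂/a₁)^(3/2) = 23.53.
T₂ = 7349 × 23.53 = 1.729×10⁵ h.

T₂ ≈ 1.729×10⁵ h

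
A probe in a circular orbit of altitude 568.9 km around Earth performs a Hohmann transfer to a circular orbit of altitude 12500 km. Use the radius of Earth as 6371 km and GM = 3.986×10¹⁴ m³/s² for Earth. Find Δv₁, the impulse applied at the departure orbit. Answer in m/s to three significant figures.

Δv ≈ 1590 m/s

r₁ = 6371 + 568.9 = 6939.9 km = 6.9399×10⁶ m.
r₂ = 6371 + 12500 = 18871 km = 1.8871×10⁷ m.
Transfer ellipse a_t = (r₁ + r₂)/2 = 1.291×10⁷ m.
At r₁: circular v_c1 = √(μ/r₁) = 7579 m/s; transfer-perigee v_p = √[μ(2/r₁ − 1/a_t)] = 9164 m/s.
Δv₁ = v_p − v_c1 = 1586 m/s.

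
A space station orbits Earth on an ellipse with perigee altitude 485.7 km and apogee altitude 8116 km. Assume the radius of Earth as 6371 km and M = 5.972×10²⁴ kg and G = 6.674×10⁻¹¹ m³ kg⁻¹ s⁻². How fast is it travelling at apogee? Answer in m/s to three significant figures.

μ = GM = 6.674×10⁻¹¹ × 5.972×10²⁴ = 3.986×10¹⁴ m³/s².
r_p = 6371 + 485.7 = 6856.7 km = 6.8567×10⁶ m.
r_a = 6371 + 8116 = 14487 km = 1.4487×10⁷ m.
Semi-major axis a = (r_p + r_a)/2 = 10672 km = 1.067×10⁷ m.
Vis-viva: v² = μ(2/r − 1/a) = 3.986×10¹⁴ × (1.381×10⁻⁷ − 9.370×10⁻⁸) = 1.768×10⁷ m²/s².
v = 4204 m/s.

v ≈ 4200 m/s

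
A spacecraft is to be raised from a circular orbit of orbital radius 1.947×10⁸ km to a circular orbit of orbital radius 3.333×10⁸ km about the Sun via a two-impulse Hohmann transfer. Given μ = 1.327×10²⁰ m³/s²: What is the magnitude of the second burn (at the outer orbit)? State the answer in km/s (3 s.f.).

r₁ = 1.947×10⁸ km = 1.947×10¹¹ m.
r₂ = 3.333×10⁸ km = 3.333×10¹¹ m.
Transfer ellipse a_t = (r₁ + r₂)/2 = 2.640×10¹¹ m.
At r₁: circular v_c1 = √(μ/r₁) = 26110 m/s; transfer-perihelion v_p = √[μ(2/r₁ − 1/a_t)] = 29330 m/s.
At r₂: circular v_c2 = √(μ/r₂) = 19950 m/s; transfer-aphelion v_a = √[μ(2/r₂ − 1/a_t)] = 17140 m/s.
Δv₂ = v_c2 − v_a = 2818 m/s.
= 2.818 km/s.

Δv ≈ 2.82 km/s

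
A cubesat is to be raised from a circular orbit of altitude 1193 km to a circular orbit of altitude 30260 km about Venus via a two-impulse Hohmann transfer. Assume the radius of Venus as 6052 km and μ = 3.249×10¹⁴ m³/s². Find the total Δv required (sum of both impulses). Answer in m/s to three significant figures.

r₁ = 6052 + 1193 = 7245.0 km = 7.2450×10⁶ m.
r₂ = 6052 + 30260 = 36312 km = 3.6312×10⁷ m.
Transfer ellipse a_t = (r₁ + r₂)/2 = 2.178×10⁷ m.
At r₁: circular v_c1 = √(μ/r₁) = 6697 m/s; transfer-periapsis v_p = √[μ(2/r₁ − 1/a_t)] = 8647 m/s.
Δv₁ = v_p − v_c1 = 1950 m/s.
At r₂: circular v_c2 = √(μ/r₂) = 2991 m/s; transfer-apoapsis v_a = √[μ(2/r₂ − 1/a_t)] = 1725 m/s.
Δv₂ = v_c2 − v_a = 1266 m/s.
Total Δv = Δv₁ + Δv₂ = 3216 m/s.

Δv_total ≈ 3220 m/s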